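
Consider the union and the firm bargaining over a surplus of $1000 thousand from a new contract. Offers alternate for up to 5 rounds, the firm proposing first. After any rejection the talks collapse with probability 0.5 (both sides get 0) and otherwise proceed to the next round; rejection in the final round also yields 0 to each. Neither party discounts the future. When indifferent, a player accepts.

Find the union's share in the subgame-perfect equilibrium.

Round 5 (the firm proposes): the union will accept anything ≥ 0, so the firm offers 0 and keeps 1000.
Round 4 (the union proposes): rejecting gives the firm an expected 0.5 × 1000 = 500. The union offers 500 and keeps 1000 − 500 = 500.
Round 3 (the firm proposes): rejecting gives the union an expected 0.5 × 500 = 250; the firm offers that and keeps 750.
Round 2 (the union proposes): rejecting gives the firm an expected 0.5 × 750 = 375, so the union offers 375, keeping 625.
Round 1 (the firm proposes): rejecting gives the union an expected 0.5 × 625 = 312.5. The firm offers 312.5 and keeps 1000 − 312.5 = 687.5.

312.5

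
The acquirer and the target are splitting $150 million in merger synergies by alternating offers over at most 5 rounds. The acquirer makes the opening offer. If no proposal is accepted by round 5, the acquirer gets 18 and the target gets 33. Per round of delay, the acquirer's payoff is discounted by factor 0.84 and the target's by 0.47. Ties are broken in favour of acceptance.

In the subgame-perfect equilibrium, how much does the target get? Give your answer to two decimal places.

20.88

By backward induction:
Round 5 (the acquirer proposes): the target gets 33 if talks fail, so the acquirer offers 33 and keeps 117.
Round 4 (the target proposes): the acquirer can get 117 next round, worth 0.84 × 117 = 98.28 now. The target offers 98.28 and keeps 150 − 98.28 = 51.72.
Round 3 (the acquirer proposes): the target can get 51.72 next round, worth 0.47 × 51.72 = 24.3084 now; the acquirer offers that and keeps 125.6916.
Round 2 (the target proposes): the acquirer can get 125.6916 next round, worth 0.84 × 125.6916 = 105.580944 now, so the target offers 105.580944, keeping 44.419056.
Round 1 (the acquirer proposes): the target can get 44.419056 next round, worth 0.47 × 44.419056 = 20.87695632 now. The acquirer offers 20.87695632 and keeps 150 − 20.87695632 = 129.12304368.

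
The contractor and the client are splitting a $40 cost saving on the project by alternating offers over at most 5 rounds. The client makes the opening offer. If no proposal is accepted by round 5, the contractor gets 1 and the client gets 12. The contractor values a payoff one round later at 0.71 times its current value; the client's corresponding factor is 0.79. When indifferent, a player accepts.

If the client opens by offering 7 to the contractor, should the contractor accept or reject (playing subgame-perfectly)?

Work out the contractor's continuation value if the offer is rejected.
Round 5 (the client proposes): the contractor gets 1 if talks fail, so the client offers 1 and keeps 39.
Round 4 (the contractor proposes): the client can get 39 next round, worth 0.79 × 39 = 30.81 now. The contractor offers 30.81 and keeps 40 − 30.81 = 9.19.
Round 3 (the client proposes): the contractor can get 9.19 next round, worth 0.71 × 9.19 = 6.5249 now; the client offers that and keeps 33.4751.
Round 2 (the contractor proposes): the client can get 33.4751 next round, worth 0.79 × 33.4751 = 26.445329 now, so the contractor offers 26.445329, keeping 13.554671.
So by rejecting in round 1, the contractor gets 13.554671 next round, worth 0.71 × 13.554671 = 9.62381641 now.
Offer 7 < 9.62381641, so the contractor rejects.

Reject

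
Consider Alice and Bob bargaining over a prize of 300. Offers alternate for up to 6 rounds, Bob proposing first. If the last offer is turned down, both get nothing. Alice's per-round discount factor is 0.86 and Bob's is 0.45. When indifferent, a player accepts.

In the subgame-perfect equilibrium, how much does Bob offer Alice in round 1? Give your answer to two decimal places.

235.46

Round 6 (Alice proposes): rejection yields 0 for Bob; Alice offers 0 and keeps 300.
Round 5 (Bob proposes): Alice can get 300 next round, worth 0.86 × 300 = 258 now, so Bob offers 258, keeping 42.
Round 4 (Alice proposes): Bob can get 42 next round, worth 0.45 × 42 = 18.9 now, so Alice offers 18.9, keeping 281.1.
Round 3 (Bob proposes): Alice can get 281.1 next round, worth 0.86 × 281.1 = 241.746 now. Bob offers 241.746 and keeps 300 − 241.746 = 58.254.
Round 2 (Alice proposes): Bob can get 58.254 next round, worth 0.45 × 58.254 = 26.2143 now. Alice offers 26.2143 and keeps 300 − 26.2143 = 273.7857.
Round 1 (Bob proposes): Alice can get 273.7857 next round, worth 0.86 × 273.7857 = 235.455702 now; Bob offers that and keeps 64.544298.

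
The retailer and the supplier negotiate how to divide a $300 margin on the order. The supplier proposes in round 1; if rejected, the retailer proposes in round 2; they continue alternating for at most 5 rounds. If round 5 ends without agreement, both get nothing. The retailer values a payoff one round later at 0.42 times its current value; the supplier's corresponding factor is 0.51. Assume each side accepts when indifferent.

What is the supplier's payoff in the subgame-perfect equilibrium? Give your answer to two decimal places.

Round 5 (the supplier proposes): the retailer will accept anything ≥ 0, so the supplier offers 0 and keeps 300.
Round 4 (the retailer proposes): the supplier can get 300 next round, worth 0.51 × 300 = 153 now. The retailer offers 153 and keeps 300 − 153 = 147.
Round 3 (the supplier proposes): the retailer can get 147 next round, worth 0.42 × 147 = 61.74 now; the supplier offers that and keeps 238.26.
Round 2 (the retailer proposes): the supplier can get 238.26 next round, worth 0.51 × 238.26 = 121.5126 now; the retailer offers that and keeps 178.4874.
Round 1 (the supplier proposes): the retailer can get 178.4874 next round, worth 0.42 × 178.4874 = 74.964708 now, so the supplier offers 74.964708, keeping 225.035292.

225.04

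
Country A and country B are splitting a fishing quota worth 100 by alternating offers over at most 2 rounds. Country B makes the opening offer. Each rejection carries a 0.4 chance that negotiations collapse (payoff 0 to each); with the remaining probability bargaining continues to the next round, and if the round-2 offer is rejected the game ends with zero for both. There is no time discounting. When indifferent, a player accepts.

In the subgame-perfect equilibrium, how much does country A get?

60

Round 2 (country A proposes): rejection yields 0 for country B; country A offers 0 and keeps 100.
Round 1 (country B proposes): rejecting gives country A an expected 0.6 × 100 = 60. Country B offers 60 and keeps 100 − 60 = 40.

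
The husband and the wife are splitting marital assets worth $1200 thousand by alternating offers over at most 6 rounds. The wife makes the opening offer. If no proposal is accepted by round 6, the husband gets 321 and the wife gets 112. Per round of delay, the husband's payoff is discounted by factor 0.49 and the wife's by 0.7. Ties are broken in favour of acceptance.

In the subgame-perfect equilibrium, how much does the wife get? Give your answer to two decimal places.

Solve by backward induction from round 6.
Round 6 (the husband proposes): the wife gets 112 if talks fail, so the husband offers 112 and keeps 1088.
Round 5 (the wife proposes): the husband can get 1088 next round, worth 0.49 × 1088 = 533.12 now. The wife offers 533.12 and keeps 1200 − 533.12 = 666.88.
Round 4 (the husband proposes): the wife can get 666.88 next round, worth 0.7 × 666.88 = 466.816 now; the husband offers that and keeps 733.184.
Round 3 (the wife proposes): the husband can get 733.184 next round, worth 0.49 × 733.184 = 359.26016 now, so the wife offers 359.26016, keeping 840.73984.
Round 2 (the husband proposes): the wife can get 840.73984 next round, worth 0.7 × 840.73984 = 588.517888 now, so the husband offers 588.517888, keeping 611.482112.
Round 1 (the wife proposes): the husband can get 611.482112 next round, worth 0.49 × 611.482112 = 299.62623488 now. The wife offers 299.62623488 and keeps 1200 − 299.62623488 = 900.37376512.

900.37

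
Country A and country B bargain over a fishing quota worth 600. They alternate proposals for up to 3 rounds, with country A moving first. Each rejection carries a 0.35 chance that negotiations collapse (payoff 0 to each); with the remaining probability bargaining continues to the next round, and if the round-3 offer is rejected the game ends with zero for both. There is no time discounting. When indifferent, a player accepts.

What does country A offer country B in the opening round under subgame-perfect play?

By backward induction:
Round 3 (country A proposes): rejection yields 0 for country B; country A offers 0 and keeps 600.
Round 2 (country B proposes): rejecting gives country A an expected 0.65 × 600 = 390; country B offers that and keeps 210.
Round 1 (country A proposes): rejecting gives country B an expected 0.65 × 210 = 136.5, so country A offers 136.5, keeping 463.5.

136.5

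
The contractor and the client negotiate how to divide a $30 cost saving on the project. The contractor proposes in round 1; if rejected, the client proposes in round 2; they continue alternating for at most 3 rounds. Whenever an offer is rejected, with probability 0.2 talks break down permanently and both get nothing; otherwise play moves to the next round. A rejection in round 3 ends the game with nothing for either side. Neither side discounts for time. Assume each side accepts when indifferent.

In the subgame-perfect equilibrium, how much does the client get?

4.8

Round 3 (the contractor proposes): the client will accept anything ≥ 0, so the contractor offers 0 and keeps 30.
Round 2 (the client proposes): rejecting gives the contractor an expected 0.8 × 30 = 24, so the client offers 24, keeping 6.
Round 1 (the contractor proposes): rejecting gives the client an expected 0.8 × 6 = 4.8. The contractor offers 4.8 and keeps 30 − 4.8 = 25.2.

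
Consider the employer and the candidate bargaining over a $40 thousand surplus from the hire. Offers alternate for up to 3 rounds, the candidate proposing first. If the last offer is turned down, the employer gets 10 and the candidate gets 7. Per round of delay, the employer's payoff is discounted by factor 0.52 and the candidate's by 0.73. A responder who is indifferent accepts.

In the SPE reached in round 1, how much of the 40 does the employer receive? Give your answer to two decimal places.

Round 3 (the candidate proposes): the employer gets 10 if talks fail, so the candidate offers 10 and keeps 30.
Round 2 (the employer proposes): the candidate can get 30 next round, worth 0.73 × 30 = 21.9 now; the employer offers that and keeps 18.1.
Round 1 (the candidate proposes): the employer can get 18.1 next round, worth 0.52 × 18.1 = 9.412 now. The candidate offers 9.412 and keeps 40 − 9.412 = 30.588.

9.41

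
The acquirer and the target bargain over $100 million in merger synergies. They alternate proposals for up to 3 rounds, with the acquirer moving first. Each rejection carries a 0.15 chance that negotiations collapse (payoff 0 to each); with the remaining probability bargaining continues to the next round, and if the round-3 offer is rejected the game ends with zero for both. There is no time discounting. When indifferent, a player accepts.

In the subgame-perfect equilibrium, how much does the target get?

12.75

By backward induction:
Round 3 (the acquirer proposes): the target will accept anything ≥ 0, so the acquirer offers 0 and keeps 100.
Round 2 (the target proposes): rejecting gives the acquirer an expected 0.85 × 100 = 85; the target offers that and keeps 15.
Round 1 (the acquirer proposes): rejecting gives the target an expected 0.85 × 15 = 12.75; the acquirer offers that and keeps 87.25.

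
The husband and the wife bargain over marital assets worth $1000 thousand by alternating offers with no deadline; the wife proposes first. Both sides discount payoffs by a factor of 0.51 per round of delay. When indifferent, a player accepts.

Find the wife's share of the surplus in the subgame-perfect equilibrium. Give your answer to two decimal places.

When the wife proposes, the husband accepts any offer worth at least 0.51 times what the husband would get by proposing next round; and vice versa.
This gives x = 1000 − 0.51y and y = 1000 − 0.51x, where x and y are each side's share when it proposes.
Hence (1 − 0.51·0.51)x = 1000(1 − 0.51), i.e. 0.7399·x = 490.
x ≈ 662.2517; the husband's share is 1000 − x ≈ 337.7483.

662.25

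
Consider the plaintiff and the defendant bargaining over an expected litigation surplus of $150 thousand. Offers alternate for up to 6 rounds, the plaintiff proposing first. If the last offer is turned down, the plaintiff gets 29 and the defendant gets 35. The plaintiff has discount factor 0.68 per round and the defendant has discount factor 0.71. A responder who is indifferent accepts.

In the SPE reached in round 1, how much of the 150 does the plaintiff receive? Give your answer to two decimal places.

79.44

Work backward from the last round.
Round 6 (the defendant proposes): the plaintiff gets 29 if talks fail, so the defendant offers 29 and keeps 121.
Round 5 (the plaintiff proposes): the defendant can get 121 next round, worth 0.71 × 121 = 85.91 now, so the plaintiff offers 85.91, keeping 64.09.
Round 4 (the defendant proposes): the plaintiff can get 64.09 next round, worth 0.68 × 64.09 = 43.5812 now, so the defendant offers 43.5812, keeping 106.4188.
Round 3 (the plaintiff proposes): the defendant can get 106.4188 next round, worth 0.71 × 106.4188 = 75.557348 now, so the plaintiff offers 75.557348, keeping 74.442652.
Round 2 (the defendant proposes): the plaintiff can get 74.442652 next round, worth 0.68 × 74.442652 = 50.62100336 now, so the defendant offers 50.62100336, keeping 99.37899664.
Round 1 (the plaintiff proposes): the defendant can get 99.37899664 next round, worth 0.71 × 99.37899664 = 70.5590876144 now; the plaintiff offers that and keeps 79.4409123856.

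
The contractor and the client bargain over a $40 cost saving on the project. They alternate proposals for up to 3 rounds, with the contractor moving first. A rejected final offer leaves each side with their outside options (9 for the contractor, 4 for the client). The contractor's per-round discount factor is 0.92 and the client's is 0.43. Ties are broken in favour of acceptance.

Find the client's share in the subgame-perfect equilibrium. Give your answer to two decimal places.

Solve by backward induction from round 3.
Round 3 (the contractor proposes): the client gets 4 if talks fail, so the contractor offers 4 and keeps 36.
Round 2 (the client proposes): the contractor can get 36 next round, worth 0.92 × 36 = 33.12 now. The client offers 33.12 and keeps 40 − 33.12 = 6.88.
Round 1 (the contractor proposes): the client can get 6.88 next round, worth 0.43 × 6.88 = 2.9584 now; the contractor offers that and keeps 37.0416.

2.96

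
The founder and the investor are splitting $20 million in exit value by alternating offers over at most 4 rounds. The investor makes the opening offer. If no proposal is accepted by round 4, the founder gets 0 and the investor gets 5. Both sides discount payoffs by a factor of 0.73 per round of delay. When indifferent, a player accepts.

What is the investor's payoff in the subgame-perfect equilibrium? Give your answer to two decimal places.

10.22

Round 4 (the founder proposes): the investor gets 5 if talks fail, so the founder offers 5 and keeps 15.
Round 3 (the investor proposes): the founder can get 15 next round, worth 0.73 × 15 = 10.95 now, so the investor offers 10.95, keeping 9.05.
Round 2 (the founder proposes): the investor can get 9.05 next round, worth 0.73 × 9.05 = 6.6065 now. The founder offers 6.6065 and keeps 20 − 6.6065 = 13.3935.
Round 1 (the investor proposes): the founder can get 13.3935 next round, worth 0.73 × 13.3935 = 9.777255 now, so the investor offers 9.777255, keeping 10.222745.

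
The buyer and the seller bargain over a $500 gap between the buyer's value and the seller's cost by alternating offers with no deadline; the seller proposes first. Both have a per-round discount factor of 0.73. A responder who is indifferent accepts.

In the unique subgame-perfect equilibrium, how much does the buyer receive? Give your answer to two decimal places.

210.98

Let x be the seller's share when the seller proposes and y be the buyer's share when the buyer proposes.
The buyer accepts iff offered ≥ 0.73·y, so x = 500 − 0.73y. Symmetrically y = 500 − 0.73x.
Substituting: x = 500 − 0.73(500 − 0.73x), giving x(1 − 0.73·0.73) = 500(1 − 0.73).
So x = 500 × 0.27 / 0.4671 ≈ 289.0173, and the buyer receives 500 − x ≈ 210.9827.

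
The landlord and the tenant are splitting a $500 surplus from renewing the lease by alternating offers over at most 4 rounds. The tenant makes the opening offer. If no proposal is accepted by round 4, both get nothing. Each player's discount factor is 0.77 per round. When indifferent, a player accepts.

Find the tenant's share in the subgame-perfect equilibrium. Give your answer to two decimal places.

Round 4 (the landlord proposes): the tenant will accept anything ≥ 0, so the landlord offers 0 and keeps 500.
Round 3 (the tenant proposes): the landlord can get 500 next round, worth 0.77 × 500 = 385 now; the tenant offers that and keeps 115.
Round 2 (the landlord proposes): the tenant can get 115 next round, worth 0.77 × 115 = 88.55 now; the landlord offers that and keeps 411.45.
Round 1 (the tenant proposes): the landlord can get 411.45 next round, worth 0.77 × 411.45 = 316.8165 now. The tenant offers 316.8165 and keeps 500 − 316.8165 = 183.1835.

183.18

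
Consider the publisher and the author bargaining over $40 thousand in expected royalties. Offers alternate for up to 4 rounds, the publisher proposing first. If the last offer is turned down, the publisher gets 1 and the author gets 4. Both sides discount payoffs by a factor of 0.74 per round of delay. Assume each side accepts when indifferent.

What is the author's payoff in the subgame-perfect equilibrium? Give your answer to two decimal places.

23.50

Round 4 (the author proposes): the publisher gets 1 if talks fail, so the author offers 1 and keeps 39.
Round 3 (the publisher proposes): the author can get 39 next round, worth 0.74 × 39 = 28.86 now; the publisher offers that and keeps 11.14.
Round 2 (the author proposes): the publisher can get 11.14 next round, worth 0.74 × 11.14 = 8.2436 now; the author offers that and keeps 31.7564.
Round 1 (the publisher proposes): the author can get 31.7564 next round, worth 0.74 × 31.7564 = 23.499736 now; the publisher offers that and keeps 16.500264.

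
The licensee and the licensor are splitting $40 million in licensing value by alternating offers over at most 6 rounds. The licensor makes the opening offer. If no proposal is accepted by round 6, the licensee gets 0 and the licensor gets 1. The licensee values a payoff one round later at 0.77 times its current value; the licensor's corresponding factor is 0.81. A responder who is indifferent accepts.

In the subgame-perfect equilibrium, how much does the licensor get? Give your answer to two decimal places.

Round 6 (the licensee proposes): the licensor gets 1 if talks fail, so the licensee offers 1 and keeps 39.
Round 5 (the licensor proposes): the licensee can get 39 next round, worth 0.77 × 39 = 30.03 now. The licensor offers 30.03 and keeps 40 − 30.03 = 9.97.
Round 4 (the licensee proposes): the licensor can get 9.97 next round, worth 0.81 × 9.97 = 8.0757 now. The licensee offers 8.0757 and keeps 40 − 8.0757 = 31.9243.
Round 3 (the licensor proposes): the licensee can get 31.9243 next round, worth 0.77 × 31.9243 = 24.581711 now. The licensor offers 24.581711 and keeps 40 − 24.581711 = 15.418289.
Round 2 (the licensee proposes): the licensor can get 15.418289 next round, worth 0.81 × 15.418289 = 12.48881409 now, so the licensee offers 12.48881409, keeping 27.51118591.
Round 1 (the licensor proposes): the licensee can get 27.51118591 next round, worth 0.77 × 27.51118591 = 21.1836131507 now; the licensor offers that and keeps 18.8163868493.

18.82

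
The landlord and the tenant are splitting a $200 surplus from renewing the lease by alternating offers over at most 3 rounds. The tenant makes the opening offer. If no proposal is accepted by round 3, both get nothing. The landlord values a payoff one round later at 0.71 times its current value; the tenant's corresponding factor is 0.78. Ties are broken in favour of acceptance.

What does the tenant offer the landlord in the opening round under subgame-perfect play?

31.24

Work backward from the last round.
Round 3 (the tenant proposes): rejection yields 0 for the landlord; the tenant offers 0 and keeps 200.
Round 2 (the landlord proposes): the tenant can get 200 next round, worth 0.78 × 200 = 156 now. The landlord offers 156 and keeps 200 − 156 = 44.
Round 1 (the tenant proposes): the landlord can get 44 next round, worth 0.71 × 44 = 31.24 now. The tenant offers 31.24 and keeps 200 − 31.24 = 168.76.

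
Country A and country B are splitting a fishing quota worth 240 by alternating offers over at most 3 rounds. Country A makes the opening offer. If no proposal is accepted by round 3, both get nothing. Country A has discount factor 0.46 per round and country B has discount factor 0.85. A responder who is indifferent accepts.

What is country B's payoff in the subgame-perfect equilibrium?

110.16

By backward induction:
Round 3 (country A proposes): country B will accept anything ≥ 0, so country A offers 0 and keeps 240.
Round 2 (country B proposes): country A can get 240 next round, worth 0.46 × 240 = 110.4 now, so country B offers 110.4, keeping 129.6.
Round 1 (country A proposes): country B can get 129.6 next round, worth 0.85 × 129.6 = 110.16 now; country A offers that and keeps 129.84.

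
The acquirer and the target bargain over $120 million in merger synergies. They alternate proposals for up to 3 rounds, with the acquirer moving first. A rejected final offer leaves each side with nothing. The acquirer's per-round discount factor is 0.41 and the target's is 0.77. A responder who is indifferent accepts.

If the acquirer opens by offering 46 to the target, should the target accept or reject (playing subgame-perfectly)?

Work out the target's continuation value if the offer is rejected.
Round 3 (the acquirer proposes): rejection yields 0 for the target; the acquirer offers 0 and keeps 120.
Round 2 (the target proposes): the acquirer can get 120 next round, worth 0.41 × 120 = 49.2 now, so the target offers 49.2, keeping 70.8.
So by rejecting in round 1, the target gets 70.8 next round, worth 0.77 × 70.8 = 54.516 now.
Offer 46 < 54.516, so the target rejects.

Reject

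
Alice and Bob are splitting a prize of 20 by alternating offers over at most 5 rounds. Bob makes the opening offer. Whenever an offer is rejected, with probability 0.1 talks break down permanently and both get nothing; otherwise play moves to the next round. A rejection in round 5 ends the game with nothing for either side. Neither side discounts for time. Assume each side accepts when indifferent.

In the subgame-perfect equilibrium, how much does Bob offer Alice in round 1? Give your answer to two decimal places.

Round 5 (Bob proposes): Alice will accept anything ≥ 0, so Bob offers 0 and keeps 20.
Round 4 (Alice proposes): rejecting gives Bob an expected 0.9 × 20 = 18, so Alice offers 18, keeping 2.
Round 3 (Bob proposes): rejecting gives Alice an expected 0.9 × 2 = 1.8, so Bob offers 1.8, keeping 18.2.
Round 2 (Alice proposes): rejecting gives Bob an expected 0.9 × 18.2 = 16.38. Alice offers 16.38 and keeps 20 − 16.38 = 3.62.
Round 1 (Bob proposes): rejecting gives Alice an expected 0.9 × 3.62 = 3.258, so Bob offers 3.258, keeping 16.742.

3.26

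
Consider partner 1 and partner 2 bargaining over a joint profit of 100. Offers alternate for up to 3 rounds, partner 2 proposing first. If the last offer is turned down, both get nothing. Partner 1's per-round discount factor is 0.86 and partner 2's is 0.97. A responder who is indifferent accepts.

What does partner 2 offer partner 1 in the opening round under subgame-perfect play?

2.58

Solve by backward induction from round 3.
Round 3 (partner 2 proposes): rejection yields 0 for partner 1; partner 2 offers 0 and keeps 100.
Round 2 (partner 1 proposes): partner 2 can get 100 next round, worth 0.97 × 100 = 97 now. Partner 1 offers 97 and keeps 100 − 97 = 3.
Round 1 (partner 2 proposes): partner 1 can get 3 next round, worth 0.86 × 3 = 2.58 now; partner 2 offers that and keeps 97.42.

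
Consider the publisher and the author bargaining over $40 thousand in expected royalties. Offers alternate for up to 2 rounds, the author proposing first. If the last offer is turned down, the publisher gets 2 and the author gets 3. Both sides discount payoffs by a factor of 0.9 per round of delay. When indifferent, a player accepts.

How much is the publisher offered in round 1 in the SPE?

Solve by backward induction from round 2.
Round 2 (the publisher proposes): the author gets 3 if talks fail, so the publisher offers 3 and keeps 37.
Round 1 (the author proposes): the publisher can get 37 next round, worth 0.9 × 37 = 33.3 now, so the author offers 33.3, keeping 6.7.

33.3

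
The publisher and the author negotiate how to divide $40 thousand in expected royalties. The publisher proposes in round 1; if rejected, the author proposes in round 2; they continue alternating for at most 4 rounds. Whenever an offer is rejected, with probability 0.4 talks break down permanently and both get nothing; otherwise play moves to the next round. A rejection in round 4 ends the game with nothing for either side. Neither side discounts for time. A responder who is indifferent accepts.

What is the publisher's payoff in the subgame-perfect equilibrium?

21.76

By backward induction:
Round 4 (the author proposes): rejection yields 0 for the publisher; the author offers 0 and keeps 40.
Round 3 (the publisher proposes): rejecting gives the author an expected 0.6 × 40 = 24; the publisher offers that and keeps 16.
Round 2 (the author proposes): rejecting gives the publisher an expected 0.6 × 16 = 9.6. The author offers 9.6 and keeps 40 − 9.6 = 30.4.
Round 1 (the publisher proposes): rejecting gives the author an expected 0.6 × 30.4 = 18.24. The publisher offers 18.24 and keeps 40 − 18.24 = 21.76.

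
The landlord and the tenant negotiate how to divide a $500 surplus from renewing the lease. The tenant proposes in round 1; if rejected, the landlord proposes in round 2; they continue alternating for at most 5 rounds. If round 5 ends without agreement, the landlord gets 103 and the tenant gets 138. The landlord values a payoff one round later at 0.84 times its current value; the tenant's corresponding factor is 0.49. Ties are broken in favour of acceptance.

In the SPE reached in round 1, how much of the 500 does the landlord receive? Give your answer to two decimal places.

Round 5 (the tenant proposes): the landlord gets 103 if talks fail, so the tenant offers 103 and keeps 397.
Round 4 (the landlord proposes): the tenant can get 397 next round, worth 0.49 × 397 = 194.53 now, so the landlord offers 194.53, keeping 305.47.
Round 3 (the tenant proposes): the landlord can get 305.47 next round, worth 0.84 × 305.47 = 256.5948 now, so the tenant offers 256.5948, keeping 243.4052.
Round 2 (the landlord proposes): the tenant can get 243.4052 next round, worth 0.49 × 243.4052 = 119.268548 now, so the landlord offers 119.268548, keeping 380.731452.
Round 1 (the tenant proposes): the landlord can get 380.731452 next round, worth 0.84 × 380.731452 = 319.81441968 now; the tenant offers that and keeps 180.18558032.

319.81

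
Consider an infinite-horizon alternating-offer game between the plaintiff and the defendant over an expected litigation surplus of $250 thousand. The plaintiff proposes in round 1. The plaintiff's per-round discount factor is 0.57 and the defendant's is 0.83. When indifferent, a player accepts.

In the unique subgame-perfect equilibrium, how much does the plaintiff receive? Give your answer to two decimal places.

80.66

Let x be the plaintiff's share when the plaintiff proposes and y be the defendant's share when the defendant proposes.
The defendant accepts iff offered ≥ 0.83·y, so x = 250 − 0.83y. Symmetrically y = 250 − 0.57x.
Substituting: x = 250 − 0.83(250 − 0.57x), giving x(1 − 0.57·0.83) = 250(1 − 0.83).
So x = 250 × 0.17 / 0.5269 ≈ 80.6605, and the defendant receives 250 − x ≈ 169.3395.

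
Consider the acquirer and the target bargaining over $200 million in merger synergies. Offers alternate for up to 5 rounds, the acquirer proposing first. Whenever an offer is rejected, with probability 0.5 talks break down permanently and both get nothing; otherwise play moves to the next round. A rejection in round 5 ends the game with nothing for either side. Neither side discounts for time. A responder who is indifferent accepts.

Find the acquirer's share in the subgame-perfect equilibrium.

137.5

By backward induction:
Round 5 (the acquirer proposes): the target will accept anything ≥ 0, so the acquirer offers 0 and keeps 200.
Round 4 (the target proposes): rejecting gives the acquirer an expected 0.5 × 200 = 100, so the target offers 100, keeping 100.
Round 3 (the acquirer proposes): rejecting gives the target an expected 0.5 × 100 = 50, so the acquirer offers 50, keeping 150.
Round 2 (the target proposes): rejecting gives the acquirer an expected 0.5 × 150 = 75. The target offers 75 and keeps 200 − 75 = 125.
Round 1 (the acquirer proposes): rejecting gives the target an expected 0.5 × 125 = 62.5. The acquirer offers 62.5 and keeps 200 − 62.5 = 137.5.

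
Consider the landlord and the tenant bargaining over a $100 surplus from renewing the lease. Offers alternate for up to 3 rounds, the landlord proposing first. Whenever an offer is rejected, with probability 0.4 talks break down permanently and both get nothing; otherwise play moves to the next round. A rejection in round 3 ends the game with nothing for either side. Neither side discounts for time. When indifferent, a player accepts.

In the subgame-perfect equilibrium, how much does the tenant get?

Round 3 (the landlord proposes): the tenant will accept anything ≥ 0, so the landlord offers 0 and keeps 100.
Round 2 (the tenant proposes): rejecting gives the landlord an expected 0.6 × 100 = 60. The tenant offers 60 and keeps 100 − 60 = 40.
Round 1 (the landlord proposes): rejecting gives the tenant an expected 0.6 × 40 = 24, so the landlord offers 24, keeping 76.

24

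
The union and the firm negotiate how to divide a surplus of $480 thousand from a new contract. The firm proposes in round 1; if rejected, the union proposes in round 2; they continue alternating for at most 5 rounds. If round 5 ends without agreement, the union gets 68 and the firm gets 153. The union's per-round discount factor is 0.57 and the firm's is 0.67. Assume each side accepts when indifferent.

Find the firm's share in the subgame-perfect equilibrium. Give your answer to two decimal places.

By backward induction:
Round 5 (the firm proposes): the union gets 68 if talks fail, so the firm offers 68 and keeps 412.
Round 4 (the union proposes): the firm can get 412 next round, worth 0.67 × 412 = 276.04 now, so the union offers 276.04, keeping 203.96.
Round 3 (the firm proposes): the union can get 203.96 next round, worth 0.57 × 203.96 = 116.2572 now. The firm offers 116.2572 and keeps 480 − 116.2572 = 363.7428.
Round 2 (the union proposes): the firm can get 363.7428 next round, worth 0.67 × 363.7428 = 243.707676 now, so the union offers 243.707676, keeping 236.292324.
Round 1 (the firm proposes): the union can get 236.292324 next round, worth 0.57 × 236.292324 = 134.68662468 now, so the firm offers 134.68662468, keeping 345.31337532.

345.31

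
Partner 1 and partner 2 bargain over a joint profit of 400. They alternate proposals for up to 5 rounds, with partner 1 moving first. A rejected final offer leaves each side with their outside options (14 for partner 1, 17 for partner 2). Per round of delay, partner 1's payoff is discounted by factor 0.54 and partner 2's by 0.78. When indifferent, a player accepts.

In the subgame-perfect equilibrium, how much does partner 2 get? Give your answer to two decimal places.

Round 5 (partner 1 proposes): partner 2 gets 17 if talks fail, so partner 1 offers 17 and keeps 383.
Round 4 (partner 2 proposes): partner 1 can get 383 next round, worth 0.54 × 383 = 206.82 now; partner 2 offers that and keeps 193.18.
Round 3 (partner 1 proposes): partner 2 can get 193.18 next round, worth 0.78 × 193.18 = 150.6804 now; partner 1 offers that and keeps 249.3196.
Round 2 (partner 2 proposes): partner 1 can get 249.3196 next round, worth 0.54 × 249.3196 = 134.632584 now; partner 2 offers that and keeps 265.367416.
Round 1 (partner 1 proposes): partner 2 can get 265.367416 next round, worth 0.78 × 265.367416 = 206.98658448 now, so partner 1 offers 206.98658448, keeping 193.01341552.

206.99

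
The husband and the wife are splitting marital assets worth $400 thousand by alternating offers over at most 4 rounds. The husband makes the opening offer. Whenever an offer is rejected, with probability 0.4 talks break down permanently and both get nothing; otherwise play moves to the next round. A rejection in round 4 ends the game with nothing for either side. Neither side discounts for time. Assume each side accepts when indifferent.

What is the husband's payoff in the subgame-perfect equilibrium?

Round 4 (the wife proposes): the husband will accept anything ≥ 0, so the wife offers 0 and keeps 400.
Round 3 (the husband proposes): rejecting gives the wife an expected 0.6 × 400 = 240, so the husband offers 240, keeping 160.
Round 2 (the wife proposes): rejecting gives the husband an expected 0.6 × 160 = 96, so the wife offers 96, keeping 304.
Round 1 (the husband proposes): rejecting gives the wife an expected 0.6 × 304 = 182.4; the husband offers that and keeps 217.6.

217.6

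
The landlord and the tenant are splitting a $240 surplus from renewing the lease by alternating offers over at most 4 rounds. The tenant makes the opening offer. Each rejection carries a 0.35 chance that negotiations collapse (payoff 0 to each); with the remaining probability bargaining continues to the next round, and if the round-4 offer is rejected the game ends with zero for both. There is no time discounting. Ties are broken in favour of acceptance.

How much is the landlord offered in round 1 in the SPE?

By backward induction:
Round 4 (the landlord proposes): rejection yields 0 for the tenant; the landlord offers 0 and keeps 240.
Round 3 (the tenant proposes): rejecting gives the landlord an expected 0.65 × 240 = 156, so the tenant offers 156, keeping 84.
Round 2 (the landlord proposes): rejecting gives the tenant an expected 0.65 × 84 = 54.6; the landlord offers that and keeps 185.4.
Round 1 (the tenant proposes): rejecting gives the landlord an expected 0.65 × 185.4 = 120.51, so the tenant offers 120.51, keeping 119.49.

120.51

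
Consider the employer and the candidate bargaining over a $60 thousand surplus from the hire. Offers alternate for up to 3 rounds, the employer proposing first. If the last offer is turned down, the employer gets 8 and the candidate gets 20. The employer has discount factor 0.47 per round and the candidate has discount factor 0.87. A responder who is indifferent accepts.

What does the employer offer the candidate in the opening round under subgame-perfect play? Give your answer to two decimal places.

Round 3 (the employer proposes): the candidate gets 20 if talks fail, so the employer offers 20 and keeps 40.
Round 2 (the candidate proposes): the employer can get 40 next round, worth 0.47 × 40 = 18.8 now; the candidate offers that and keeps 41.2.
Round 1 (the employer proposes): the candidate can get 41.2 next round, worth 0.87 × 41.2 = 35.844 now. The employer offers 35.844 and keeps 60 − 35.844 = 24.156.

35.84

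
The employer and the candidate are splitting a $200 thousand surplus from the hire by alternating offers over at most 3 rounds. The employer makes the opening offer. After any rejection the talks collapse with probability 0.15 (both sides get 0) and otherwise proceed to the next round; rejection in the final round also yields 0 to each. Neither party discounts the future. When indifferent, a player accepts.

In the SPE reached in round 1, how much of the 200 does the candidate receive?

25.5

Round 3 (the employer proposes): rejection yields 0 for the candidate; the employer offers 0 and keeps 200.
Round 2 (the candidate proposes): rejecting gives the employer an expected 0.85 × 200 = 170; the candidate offers that and keeps 30.
Round 1 (the employer proposes): rejecting gives the candidate an expected 0.85 × 30 = 25.5; the employer offers that and keeps 174.5.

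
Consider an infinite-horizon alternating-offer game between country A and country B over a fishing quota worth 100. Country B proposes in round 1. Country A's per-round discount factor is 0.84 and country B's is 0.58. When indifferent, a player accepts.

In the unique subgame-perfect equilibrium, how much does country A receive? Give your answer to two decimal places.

When country B proposes, country A accepts any offer worth at least 0.84 times what country A would get by proposing next round; and vice versa.
This gives x = 100 − 0.84y and y = 100 − 0.58x, where x and y are each side's share when it proposes.
Hence (1 − 0.84·0.58)x = 100(1 − 0.84), i.e. 0.5128·x = 16.
x ≈ 31.2012; country A's share is 100 − x ≈ 68.7988.

68.80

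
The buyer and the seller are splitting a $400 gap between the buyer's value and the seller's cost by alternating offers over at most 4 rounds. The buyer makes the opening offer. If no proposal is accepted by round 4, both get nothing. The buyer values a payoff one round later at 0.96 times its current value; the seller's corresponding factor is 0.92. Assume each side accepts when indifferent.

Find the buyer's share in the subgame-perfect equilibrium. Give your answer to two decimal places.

Work backward from the last round.
Round 4 (the seller proposes): rejection yields 0 for the buyer; the seller offers 0 and keeps 400.
Round 3 (the buyer proposes): the seller can get 400 next round, worth 0.92 × 400 = 368 now; the buyer offers that and keeps 32.
Round 2 (the seller proposes): the buyer can get 32 next round, worth 0.96 × 32 = 30.72 now; the seller offers that and keeps 369.28.
Round 1 (the buyer proposes): the seller can get 369.28 next round, worth 0.92 × 369.28 = 339.7376 now. The buyer offers 339.7376 and keeps 400 − 339.7376 = 60.2624.

60.26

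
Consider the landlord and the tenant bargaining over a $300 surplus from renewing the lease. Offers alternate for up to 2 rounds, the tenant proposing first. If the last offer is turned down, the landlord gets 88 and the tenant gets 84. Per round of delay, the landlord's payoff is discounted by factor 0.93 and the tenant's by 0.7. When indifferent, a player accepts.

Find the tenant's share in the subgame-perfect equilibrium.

99.12

Round 2 (the landlord proposes): the tenant gets 84 if talks fail, so the landlord offers 84 and keeps 216.
Round 1 (the tenant proposes): the landlord can get 216 next round, worth 0.93 × 216 = 200.88 now, so the tenant offers 200.88, keeping 99.12.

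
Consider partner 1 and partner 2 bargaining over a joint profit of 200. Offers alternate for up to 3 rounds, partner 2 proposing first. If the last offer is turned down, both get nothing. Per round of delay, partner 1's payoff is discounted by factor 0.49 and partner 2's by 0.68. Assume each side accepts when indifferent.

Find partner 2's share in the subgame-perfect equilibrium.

168.64

Round 3 (partner 2 proposes): rejection yields 0 for partner 1; partner 2 offers 0 and keeps 200.
Round 2 (partner 1 proposes): partner 2 can get 200 next round, worth 0.68 × 200 = 136 now, so partner 1 offers 136, keeping 64.
Round 1 (partner 2 proposes): partner 1 can get 64 next round, worth 0.49 × 64 = 31.36 now; partner 2 offers that and keeps 168.64.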